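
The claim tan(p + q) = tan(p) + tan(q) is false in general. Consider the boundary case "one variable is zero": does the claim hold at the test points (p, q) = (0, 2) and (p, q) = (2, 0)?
Yes, holds at both test points

At (0, 2): LHS = tan(2) ≈ -2.185, RHS = tan(2) ≈ -2.185 → equal
At (2, 0): LHS = tan(2) ≈ -2.185, RHS = tan(2) ≈ -2.185 → equal

So the claim does hold at both of these boundary points, even though it is not an identity.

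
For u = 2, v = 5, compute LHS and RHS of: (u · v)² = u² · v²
LHS = (2 · 5)² = 100
RHS = 2² · 5² = 100

LHS = RHS: the two sides agree.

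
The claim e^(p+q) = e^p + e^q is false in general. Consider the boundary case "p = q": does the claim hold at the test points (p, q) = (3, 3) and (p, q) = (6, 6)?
No, fails at both test points

At (3, 3): LHS = e^6 ≈ 403.4 ≠ RHS = 2·e^3 ≈ 40.17
At (6, 6): LHS = e^12 ≈ 162754.8 ≠ RHS = 2·e^6 ≈ 806.9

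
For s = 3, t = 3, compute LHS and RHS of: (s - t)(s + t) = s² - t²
LHS = (3 - 3)(3 + 3) = 0
RHS = 3² - 3² = 0

LHS = RHS: the two sides agree.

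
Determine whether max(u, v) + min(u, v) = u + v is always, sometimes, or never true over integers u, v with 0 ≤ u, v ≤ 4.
The identity holds for every pair in the range. For instance at (u, v) = (1, 3): both sides equal 4.

Answer: Always true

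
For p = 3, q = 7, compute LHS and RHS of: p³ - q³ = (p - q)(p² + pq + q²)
LHS = 3³ - 7³ = -316
RHS = (3 - 7)(3² + 3·7 + 7²) = -316

LHS = RHS: the two sides agree.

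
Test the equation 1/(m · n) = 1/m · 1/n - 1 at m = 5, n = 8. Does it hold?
Fails

Substituting m = 5, n = 8:

LHS = 1/(5 · 8) = 1/40
RHS = 1/5 · 1/8 - 1 = -39/40

LHS ≠ RHS, so the equation does not hold at this point.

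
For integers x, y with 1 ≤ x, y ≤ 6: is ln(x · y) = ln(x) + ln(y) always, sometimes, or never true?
Always true

The identity holds for every pair in the range. For instance at (x, y) = (5, 1): both sides equal ln(5) ≈ 1.609.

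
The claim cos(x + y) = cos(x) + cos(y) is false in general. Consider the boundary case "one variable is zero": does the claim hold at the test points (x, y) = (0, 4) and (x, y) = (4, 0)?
No, fails at both test points

At (0, 4): LHS = cos(4) ≈ -0.6536 ≠ RHS = cos(4) + 1 ≈ 0.3464
At (4, 0): LHS = cos(4) ≈ -0.6536 ≠ RHS = cos(4) + 1 ≈ 0.3464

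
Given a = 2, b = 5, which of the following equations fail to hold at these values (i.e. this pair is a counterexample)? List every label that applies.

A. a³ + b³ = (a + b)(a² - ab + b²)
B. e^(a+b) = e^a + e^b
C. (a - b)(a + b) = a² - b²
B

Evaluating each claim at the given values:
A. LHS = 133, RHS = 133 → holds here (LHS = RHS)
B. LHS = e^7 ≈ 1097, RHS = e^2 + e^5 ≈ 155.8 → fails here (LHS ≠ RHS)
C. LHS = -21, RHS = -21 → holds here (LHS = RHS)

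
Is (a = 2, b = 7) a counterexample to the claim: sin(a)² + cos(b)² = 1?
Substituting a = 2, b = 7:
LHS = sin(2)² + cos(7)² ≈ 1.395
RHS = 1

Since LHS ≠ RHS, this pair disproves the claim.

Answer: Yes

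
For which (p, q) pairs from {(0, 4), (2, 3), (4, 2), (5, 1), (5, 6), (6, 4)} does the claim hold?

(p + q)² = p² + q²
(0, 4)

Testing each pair:
(0, 4): LHS = 16, RHS = 16 → holds
(2, 3): LHS = 25, RHS = 13 → fails
(4, 2): LHS = 36, RHS = 20 → fails
(5, 1): LHS = 36, RHS = 26 → fails
(5, 6): LHS = 121, RHS = 61 → fails
(6, 4): LHS = 100, RHS = 52 → fails

1 of 6 pairs satisfies the claim.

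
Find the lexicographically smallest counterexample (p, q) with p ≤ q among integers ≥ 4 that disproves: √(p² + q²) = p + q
Substituting (4, 4) into the claim:
LHS = √(4² + 4²) = 4·√(2) ≈ 5.657
RHS = 4 + 4 = 8

Since LHS ≠ RHS, this pair disproves the claim, and no lexicographically smaller pair (p ≤ q, integers ≥ 4) does.

For instance (7, 8) is also a counterexample (LHS = √(113) ≈ 10.63, RHS = 15), but it's lexicographically larger.

Answer: (p, q) = (4, 4)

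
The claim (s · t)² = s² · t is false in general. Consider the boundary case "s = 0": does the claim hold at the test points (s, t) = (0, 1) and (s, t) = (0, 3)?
Yes, holds at both test points

At (0, 1): LHS = 0, RHS = 0 → equal
At (0, 3): LHS = 0, RHS = 0 → equal

So the claim does hold at both of these boundary points, even though it is not an identity.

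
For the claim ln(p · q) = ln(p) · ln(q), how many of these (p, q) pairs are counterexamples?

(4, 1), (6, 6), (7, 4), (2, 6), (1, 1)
Testing each pair:
(4, 1): LHS = ln(4) ≈ 1.386, RHS = 0 → counterexample
(6, 6): LHS = ln(36) ≈ 3.584, RHS = ln(6)² ≈ 3.21 → counterexample
(7, 4): LHS = ln(28) ≈ 3.332, RHS = ln(4)·ln(7) ≈ 2.698 → counterexample
(2, 6): LHS = ln(12) ≈ 2.485, RHS = ln(2)·ln(6) ≈ 1.242 → counterexample
(1, 1): LHS = 0, RHS = 0 → satisfies claim

That makes 4 counterexamples.

Answer: 4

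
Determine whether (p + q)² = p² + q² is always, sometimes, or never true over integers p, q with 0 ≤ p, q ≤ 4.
It holds at (p, q) = (0, 4) (both sides equal 16), but fails at (p, q) = (2, 2) (LHS = 16, RHS = 8).

Answer: Sometimes true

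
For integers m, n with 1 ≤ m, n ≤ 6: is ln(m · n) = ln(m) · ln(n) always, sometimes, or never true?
Sometimes true

It holds at (m, n) = (1, 1) (both sides equal 0), but fails at (m, n) = (4, 6) (LHS = ln(24) ≈ 3.178, RHS = ln(4)·ln(6) ≈ 2.484).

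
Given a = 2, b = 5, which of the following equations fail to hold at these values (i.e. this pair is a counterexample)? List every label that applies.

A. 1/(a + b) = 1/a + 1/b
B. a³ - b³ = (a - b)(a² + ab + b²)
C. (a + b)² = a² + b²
A, C

Evaluating each claim at the given values:
A. LHS = 1/7, RHS = 7/10 → fails here (LHS ≠ RHS)
B. LHS = -117, RHS = -117 → holds here (LHS = RHS)
C. LHS = 49, RHS = 29 → fails here (LHS ≠ RHS)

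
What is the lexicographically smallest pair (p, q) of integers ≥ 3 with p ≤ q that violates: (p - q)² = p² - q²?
(p, q) = (3, 4)

At (3, 3): both sides equal 0, so it holds there.

Substituting (3, 4) into the claim:
LHS = (3 - 4)² = 1
RHS = 3² - 4² = -7

Since LHS ≠ RHS, this pair disproves the claim, and no lexicographically smaller pair (p ≤ q, integers ≥ 3) does.

For instance (5, 6) is also a counterexample (LHS = 1, RHS = -11), but it's lexicographically larger.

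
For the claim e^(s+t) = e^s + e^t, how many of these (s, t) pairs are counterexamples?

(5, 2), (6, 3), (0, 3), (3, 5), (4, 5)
Testing each pair:
(5, 2): LHS = e^7 ≈ 1097, RHS = e^2 + e^5 ≈ 155.8 → counterexample
(6, 3): LHS = e^9 ≈ 8103, RHS = e^3 + e^6 ≈ 423.5 → counterexample
(0, 3): LHS = e^3 ≈ 20.09, RHS = 1 + e^3 ≈ 21.09 → counterexample
(3, 5): LHS = e^8 ≈ 2981, RHS = e^3 + e^5 ≈ 168.5 → counterexample
(4, 5): LHS = e^9 ≈ 8103, RHS = e^4 + e^5 ≈ 203 → counterexample

That makes 5 counterexamples.

Answer: 5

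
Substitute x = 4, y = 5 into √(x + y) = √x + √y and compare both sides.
LHS = √(4 + 5) = 3
RHS = √4 + √5 = 2 + √(5) ≈ 4.236

LHS ≠ RHS (they differ by about 1.236), so the equation does not hold here.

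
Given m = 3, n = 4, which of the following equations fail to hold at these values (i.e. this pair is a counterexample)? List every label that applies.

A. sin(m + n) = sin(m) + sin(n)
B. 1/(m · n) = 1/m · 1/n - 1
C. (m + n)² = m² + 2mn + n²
A, B

Evaluating each claim at the given values:
A. LHS = sin(7) ≈ 0.657, RHS = sin(4) + sin(3) ≈ -0.6157 → fails here (LHS ≠ RHS)
B. LHS = 1/12, RHS = -11/12 → fails here (LHS ≠ RHS)
C. LHS = 49, RHS = 49 → holds here (LHS = RHS)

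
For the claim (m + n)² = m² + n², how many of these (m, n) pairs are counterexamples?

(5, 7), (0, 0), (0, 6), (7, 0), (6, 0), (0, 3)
1

Testing each pair:
(5, 7): LHS = 144, RHS = 74 → counterexample
(0, 0): LHS = 0, RHS = 0 → satisfies claim
(0, 6): LHS = 36, RHS = 36 → satisfies claim
(7, 0): LHS = 49, RHS = 49 → satisfies claim
(6, 0): LHS = 36, RHS = 36 → satisfies claim
(0, 3): LHS = 9, RHS = 9 → satisfies claim

That makes 1 counterexample.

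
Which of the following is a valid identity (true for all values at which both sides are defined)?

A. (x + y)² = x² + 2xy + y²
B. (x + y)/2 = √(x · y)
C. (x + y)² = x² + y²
A: holds — e.g. at (1, 5), both sides equal 36.
B: fails at (6, 7) — LHS = 13/2, RHS = √(42) ≈ 6.481.
C: fails at (2, 2) — LHS = 16, RHS = 8.

Answer: A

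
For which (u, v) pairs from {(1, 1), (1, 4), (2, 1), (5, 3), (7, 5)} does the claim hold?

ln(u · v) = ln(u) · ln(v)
Testing each pair:
(1, 1): LHS = 0, RHS = 0 → holds
(1, 4): LHS = ln(4) ≈ 1.386, RHS = 0 → fails
(2, 1): LHS = ln(2) ≈ 0.6931, RHS = 0 → fails
(5, 3): LHS = ln(15) ≈ 2.708, RHS = ln(3)·ln(5) ≈ 1.768 → fails
(7, 5): LHS = ln(35) ≈ 3.555, RHS = ln(5)·ln(7) ≈ 3.132 → fails

1 of 5 pairs satisfies the claim.

Answer: (1, 1)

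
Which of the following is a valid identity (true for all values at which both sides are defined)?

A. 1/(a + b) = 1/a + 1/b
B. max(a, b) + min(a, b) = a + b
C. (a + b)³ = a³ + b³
B

A: fails at (4, 5) — LHS = 1/9, RHS = 9/20.
B: holds — e.g. at (3, 5), both sides equal 8.
C: fails at (2, 7) — LHS = 729, RHS = 351.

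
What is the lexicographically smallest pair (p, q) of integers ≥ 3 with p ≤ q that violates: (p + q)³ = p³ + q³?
(p, q) = (3, 3)

Substituting (3, 3) into the claim:
LHS = (3 + 3)³ = 216
RHS = 3³ + 3³ = 54

Since LHS ≠ RHS, this pair disproves the claim, and no lexicographically smaller pair (p ≤ q, integers ≥ 3) does.

For instance (3, 6) is also a counterexample (LHS = 729, RHS = 243), but it's lexicographically larger.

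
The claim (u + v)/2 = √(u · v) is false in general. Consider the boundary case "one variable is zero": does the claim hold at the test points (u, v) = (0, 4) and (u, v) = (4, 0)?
At (0, 4): LHS = 2 ≠ RHS = 0
At (4, 0): LHS = 2 ≠ RHS = 0

Answer: No, fails at both test points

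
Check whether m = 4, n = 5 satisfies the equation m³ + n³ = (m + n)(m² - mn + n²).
Holds

Substituting m = 4, n = 5:

LHS = 4³ + 5³ = 189
RHS = (4 + 5)(4² - 4·5 + 5²) = 189

LHS = RHS, so the equation holds at this point.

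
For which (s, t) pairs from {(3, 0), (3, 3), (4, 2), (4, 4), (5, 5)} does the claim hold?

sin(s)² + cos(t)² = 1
Testing each pair:
(3, 0): LHS = sin(3)² + 1 ≈ 1.02, RHS = 1 → fails
(3, 3): LHS = sin(3)² + cos(3)² = 1, RHS = 1 → holds
(4, 2): LHS = cos(2)² + sin(4)² ≈ 0.7459, RHS = 1 → fails
(4, 4): LHS = cos(4)² + sin(4)² = 1, RHS = 1 → holds
(5, 5): LHS = cos(5)² + sin(5)² = 1, RHS = 1 → holds

3 of 5 pairs satisfy the claim.

Answer: (3, 3), (4, 4), (5, 5)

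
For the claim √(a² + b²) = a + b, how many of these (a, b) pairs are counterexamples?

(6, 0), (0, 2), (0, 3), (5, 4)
Testing each pair:
(6, 0): LHS = 6, RHS = 6 → satisfies claim
(0, 2): LHS = 2, RHS = 2 → satisfies claim
(0, 3): LHS = 3, RHS = 3 → satisfies claim
(5, 4): LHS = √(41) ≈ 6.403, RHS = 9 → counterexample

That makes 1 counterexample.

Answer: 1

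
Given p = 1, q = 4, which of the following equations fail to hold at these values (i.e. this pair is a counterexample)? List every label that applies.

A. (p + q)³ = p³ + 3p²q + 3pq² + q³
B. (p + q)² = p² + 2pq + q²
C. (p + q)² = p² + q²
C

Evaluating each claim at the given values:
A. LHS = 125, RHS = 125 → holds here (LHS = RHS)
B. LHS = 25, RHS = 25 → holds here (LHS = RHS)
C. LHS = 25, RHS = 17 → fails here (LHS ≠ RHS)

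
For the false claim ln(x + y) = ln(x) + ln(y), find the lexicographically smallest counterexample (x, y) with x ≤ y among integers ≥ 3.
(x, y) = (3, 3)

Substituting (3, 3) into the claim:
LHS = ln(3 + 3) = ln(6) ≈ 1.792
RHS = ln(3) + ln(3) = 2·ln(3) ≈ 2.197

Since LHS ≠ RHS, this pair disproves the claim, and no lexicographically smaller pair (x ≤ y, integers ≥ 3) does.

For instance (4, 8) is also a counterexample (LHS = ln(12) ≈ 2.485, RHS = ln(4) + ln(8) ≈ 3.466), but it's lexicographically larger.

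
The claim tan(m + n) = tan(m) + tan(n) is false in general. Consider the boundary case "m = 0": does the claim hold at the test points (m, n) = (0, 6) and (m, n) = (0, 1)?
Yes, holds at both test points

At (0, 6): LHS = tan(6) ≈ -0.291, RHS = tan(6) ≈ -0.291 → equal
At (0, 1): LHS = tan(1) ≈ 1.557, RHS = tan(1) ≈ 1.557 → equal

So the claim does hold at both of these boundary points, even though it is not an identity.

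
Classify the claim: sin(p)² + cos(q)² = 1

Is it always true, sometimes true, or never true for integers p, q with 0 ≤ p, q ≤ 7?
It holds at (p, q) = (5, 5) (both sides equal 1), but fails at (p, q) = (2, 5) (LHS = cos(5)² + sin(2)² ≈ 0.9073, RHS = 1).

Answer: Sometimes true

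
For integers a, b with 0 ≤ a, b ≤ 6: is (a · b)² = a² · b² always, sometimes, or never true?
Always true

The identity holds for every pair in the range. For instance at (a, b) = (0, 3): both sides equal 0.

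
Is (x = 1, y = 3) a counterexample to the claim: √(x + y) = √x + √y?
Substituting x = 1, y = 3:
LHS = √(1 + 3) = 2
RHS = √1 + √3 = 1 + √(3) ≈ 2.732

Since LHS ≠ RHS, this pair disproves the claim.

Answer: Yes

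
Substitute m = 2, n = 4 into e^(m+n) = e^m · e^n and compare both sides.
LHS = e^(2+4) = e^6 ≈ 403.4
RHS = e^2 · e^4 = e^6 ≈ 403.4

LHS = RHS: the two sides agree.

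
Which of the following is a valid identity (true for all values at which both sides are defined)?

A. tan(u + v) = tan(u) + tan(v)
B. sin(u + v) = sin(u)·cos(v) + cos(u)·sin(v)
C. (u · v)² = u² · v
A: fails at (1, 2) — LHS = tan(3) ≈ -0.1425, RHS = tan(2) + tan(1) ≈ -0.6276.
B: holds — e.g. at (3, 3), both sides equal sin(6) ≈ -0.2794.
C: fails at (6, 7) — LHS = 1764, RHS = 252.

Answer: B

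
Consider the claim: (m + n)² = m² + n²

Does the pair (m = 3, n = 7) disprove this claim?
Yes

Substituting m = 3, n = 7:
LHS = (3 + 7)² = 100
RHS = 3² + 7² = 58

Since LHS ≠ RHS, this pair disproves the claim.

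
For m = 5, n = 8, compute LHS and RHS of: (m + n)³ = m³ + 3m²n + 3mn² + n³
LHS = (5 + 8)³ = 2197
RHS = 5³ + 3·5²·8 + 3·5·8² + 8³ = 2197

LHS = RHS: the two sides agree.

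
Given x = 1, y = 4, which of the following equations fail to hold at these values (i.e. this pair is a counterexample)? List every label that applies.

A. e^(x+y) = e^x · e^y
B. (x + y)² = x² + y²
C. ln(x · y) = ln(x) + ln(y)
Evaluating each claim at the given values:
A. LHS = e^5 ≈ 148.4, RHS = e^5 ≈ 148.4 → holds here (LHS = RHS)
B. LHS = 25, RHS = 17 → fails here (LHS ≠ RHS)
C. LHS = ln(4) ≈ 1.386, RHS = ln(4) ≈ 1.386 → holds here (LHS = RHS)

Answer: B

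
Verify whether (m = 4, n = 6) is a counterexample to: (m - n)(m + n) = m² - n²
No

Substituting m = 4, n = 6:
LHS = (4 - 6)(4 + 6) = -20
RHS = 4² - 6² = -20

The sides agree, so this pair does not disprove the claim.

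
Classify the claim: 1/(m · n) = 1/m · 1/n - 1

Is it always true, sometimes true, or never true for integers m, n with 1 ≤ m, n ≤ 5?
The claim fails for every pair in the range. For instance at (m, n) = (4, 3): LHS = 1/12, RHS = -11/12.

Answer: Never true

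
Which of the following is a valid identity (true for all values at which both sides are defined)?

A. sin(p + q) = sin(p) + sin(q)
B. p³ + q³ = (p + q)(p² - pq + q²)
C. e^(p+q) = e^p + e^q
A: fails at (6, 7) — LHS = sin(13) ≈ 0.4202, RHS = sin(6) + sin(7) ≈ 0.3776.
B: holds — e.g. at (3, 4), both sides equal 91.
C: fails at (2, 4) — LHS = e^6 ≈ 403.4, RHS = e^2 + e^4 ≈ 61.99.

Answer: B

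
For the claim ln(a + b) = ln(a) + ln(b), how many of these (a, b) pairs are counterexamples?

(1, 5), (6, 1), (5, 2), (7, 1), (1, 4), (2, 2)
Testing each pair:
(1, 5): LHS = ln(6) ≈ 1.792, RHS = ln(5) ≈ 1.609 → counterexample
(6, 1): LHS = ln(7) ≈ 1.946, RHS = ln(6) ≈ 1.792 → counterexample
(5, 2): LHS = ln(7) ≈ 1.946, RHS = ln(2) + ln(5) ≈ 2.303 → counterexample
(7, 1): LHS = ln(8) ≈ 2.079, RHS = ln(7) ≈ 1.946 → counterexample
(1, 4): LHS = ln(5) ≈ 1.609, RHS = ln(4) ≈ 1.386 → counterexample
(2, 2): LHS = ln(4) ≈ 1.386, RHS = 2·ln(2) ≈ 1.386 → satisfies claim

That makes 5 counterexamples.

Answer: 5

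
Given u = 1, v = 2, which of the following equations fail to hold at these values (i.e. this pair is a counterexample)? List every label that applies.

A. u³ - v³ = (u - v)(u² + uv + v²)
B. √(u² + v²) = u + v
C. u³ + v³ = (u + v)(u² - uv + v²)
Evaluating each claim at the given values:
A. LHS = -7, RHS = -7 → holds here (LHS = RHS)
B. LHS = √(5) ≈ 2.236, RHS = 3 → fails here (LHS ≠ RHS)
C. LHS = 9, RHS = 9 → holds here (LHS = RHS)

Answer: B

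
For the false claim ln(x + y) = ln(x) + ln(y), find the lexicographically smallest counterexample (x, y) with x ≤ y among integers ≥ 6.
Substituting (6, 6) into the claim:
LHS = ln(6 + 6) = ln(12) ≈ 2.485
RHS = ln(6) + ln(6) = 2·ln(6) ≈ 3.584

Since LHS ≠ RHS, this pair disproves the claim, and no lexicographically smaller pair (x ≤ y, integers ≥ 6) does.

For instance (6, 13) is also a counterexample (LHS = ln(19) ≈ 2.944, RHS = ln(6) + ln(13) ≈ 4.357), but it's lexicographically larger.

Answer: (x, y) = (6, 6)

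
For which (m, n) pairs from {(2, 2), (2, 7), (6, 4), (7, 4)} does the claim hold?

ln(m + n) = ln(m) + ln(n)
(2, 2)

Testing each pair:
(2, 2): LHS = ln(4) ≈ 1.386, RHS = 2·ln(2) ≈ 1.386 → holds
(2, 7): LHS = ln(9) ≈ 2.197, RHS = ln(2) + ln(7) ≈ 2.639 → fails
(6, 4): LHS = ln(10) ≈ 2.303, RHS = ln(4) + ln(6) ≈ 3.178 → fails
(7, 4): LHS = ln(11) ≈ 2.398, RHS = ln(4) + ln(7) ≈ 3.332 → fails

1 of 4 pairs satisfies the claim.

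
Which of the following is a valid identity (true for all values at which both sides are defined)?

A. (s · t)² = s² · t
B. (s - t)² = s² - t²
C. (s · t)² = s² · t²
C

A: fails at (3, 7) — LHS = 441, RHS = 63.
B: fails at (0, 1) — LHS = 1, RHS = -1.
C: holds — e.g. at (3, 4), both sides equal 144.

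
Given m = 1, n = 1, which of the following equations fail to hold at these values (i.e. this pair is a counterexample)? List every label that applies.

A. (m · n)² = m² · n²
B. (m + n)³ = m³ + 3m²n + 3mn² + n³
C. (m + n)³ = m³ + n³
Evaluating each claim at the given values:
A. LHS = 1, RHS = 1 → holds here (LHS = RHS)
B. LHS = 8, RHS = 8 → holds here (LHS = RHS)
C. LHS = 8, RHS = 2 → fails here (LHS ≠ RHS)

Answer: C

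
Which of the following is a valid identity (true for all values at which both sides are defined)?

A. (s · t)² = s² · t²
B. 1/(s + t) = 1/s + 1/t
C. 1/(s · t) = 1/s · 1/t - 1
A

A: holds — e.g. at (4, 6), both sides equal 576.
B: fails at (4, 4) — LHS = 1/8, RHS = 1/2.
C: fails at (3, 4) — LHS = 1/12, RHS = -11/12.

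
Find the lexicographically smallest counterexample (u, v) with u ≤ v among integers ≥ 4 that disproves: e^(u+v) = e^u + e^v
Substituting (4, 4) into the claim:
LHS = e^(4+4) = e^8 ≈ 2981
RHS = e^4 + e^4 = 2·e^4 ≈ 109.2

Since LHS ≠ RHS, this pair disproves the claim, and no lexicographically smaller pair (u ≤ v, integers ≥ 4) does.

For instance (7, 7) is also a counterexample (LHS = e^14 ≈ 1202604.3, RHS = 2·e^7 ≈ 2193), but it's lexicographically larger.

Answer: (u, v) = (4, 4)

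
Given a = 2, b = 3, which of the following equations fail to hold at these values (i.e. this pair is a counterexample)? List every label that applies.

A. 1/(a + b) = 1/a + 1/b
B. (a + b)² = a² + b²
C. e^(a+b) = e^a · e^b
A, B

Evaluating each claim at the given values:
A. LHS = 1/5, RHS = 5/6 → fails here (LHS ≠ RHS)
B. LHS = 25, RHS = 13 → fails here (LHS ≠ RHS)
C. LHS = e^5 ≈ 148.4, RHS = e^5 ≈ 148.4 → holds here (LHS = RHS)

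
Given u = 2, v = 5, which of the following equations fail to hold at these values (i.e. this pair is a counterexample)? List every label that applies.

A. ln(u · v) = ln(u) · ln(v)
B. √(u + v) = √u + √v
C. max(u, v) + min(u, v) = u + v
Evaluating each claim at the given values:
A. LHS = ln(10) ≈ 2.303, RHS = ln(2)·ln(5) ≈ 1.116 → fails here (LHS ≠ RHS)
B. LHS = √(7) ≈ 2.646, RHS = √(2) + √(5) ≈ 3.65 → fails here (LHS ≠ RHS)
C. LHS = 7, RHS = 7 → holds here (LHS = RHS)

Answer: A, B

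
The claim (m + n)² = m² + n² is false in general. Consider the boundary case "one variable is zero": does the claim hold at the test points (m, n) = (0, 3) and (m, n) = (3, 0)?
Yes, holds at both test points

At (0, 3): LHS = 9, RHS = 9 → equal
At (3, 0): LHS = 9, RHS = 9 → equal

So the claim does hold at both of these boundary points, even though it is not an identity.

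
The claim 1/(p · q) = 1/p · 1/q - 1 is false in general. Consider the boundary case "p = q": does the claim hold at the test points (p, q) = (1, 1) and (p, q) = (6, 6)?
At (1, 1): LHS = 1 ≠ RHS = 0
At (6, 6): LHS = 1/36 ≠ RHS = -35/36

Answer: No, fails at both test points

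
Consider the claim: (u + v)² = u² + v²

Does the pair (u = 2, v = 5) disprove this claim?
Substituting u = 2, v = 5:
LHS = (2 + 5)² = 49
RHS = 2² + 5² = 29

Since LHS ≠ RHS, this pair disproves the claim.

Answer: Yes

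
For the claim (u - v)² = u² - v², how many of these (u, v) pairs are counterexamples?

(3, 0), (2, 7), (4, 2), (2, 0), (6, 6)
Testing each pair:
(3, 0): LHS = 9, RHS = 9 → satisfies claim
(2, 7): LHS = 25, RHS = -45 → counterexample
(4, 2): LHS = 4, RHS = 12 → counterexample
(2, 0): LHS = 4, RHS = 4 → satisfies claim
(6, 6): LHS = 0, RHS = 0 → satisfies claim

That makes 2 counterexamples.

Answer: 2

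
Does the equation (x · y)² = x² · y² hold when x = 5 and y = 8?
Substituting x = 5, y = 8:

LHS = (5 · 8)² = 1600
RHS = 5² · 8² = 1600

LHS = RHS, so the equation holds at this point.

Answer: Holds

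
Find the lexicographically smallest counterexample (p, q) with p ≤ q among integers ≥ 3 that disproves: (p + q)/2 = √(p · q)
At (3, 3): both sides equal 3, so it holds there.

Substituting (3, 4) into the claim:
LHS = (3 + 4)/2 = 7/2
RHS = √(3 · 4) = 2·√(3) ≈ 3.464

Since LHS ≠ RHS, this pair disproves the claim, and no lexicographically smaller pair (p ≤ q, integers ≥ 3) does.

For instance (9, 10) is also a counterexample (LHS = 19/2, RHS = 3·√(10) ≈ 9.487), but it's lexicographically larger.

Answer: (p, q) = (3, 4)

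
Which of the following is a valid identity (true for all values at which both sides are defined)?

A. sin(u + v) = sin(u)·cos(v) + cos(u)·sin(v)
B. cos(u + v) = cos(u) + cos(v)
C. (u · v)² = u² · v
A: holds — e.g. at (1, 3), both sides equal sin(4) ≈ -0.7568.
B: fails at (3, 7) — LHS = cos(10) ≈ -0.8391, RHS = cos(3) + cos(7) ≈ -0.2361.
C: fails at (2, 5) — LHS = 100, RHS = 20.

Answer: A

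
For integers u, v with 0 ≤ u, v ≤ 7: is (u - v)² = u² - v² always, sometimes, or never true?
It holds at (u, v) = (4, 4) (both sides equal 0), but fails at (u, v) = (4, 3) (LHS = 1, RHS = 7).

Answer: Sometimes true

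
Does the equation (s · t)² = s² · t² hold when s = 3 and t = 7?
Holds

Substituting s = 3, t = 7:

LHS = (3 · 7)² = 441
RHS = 3² · 7² = 441

LHS = RHS, so the equation holds at this point.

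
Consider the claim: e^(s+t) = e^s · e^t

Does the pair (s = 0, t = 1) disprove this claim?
Substituting s = 0, t = 1:
LHS = e^(0+1) = e ≈ 2.718
RHS = e^0 · e^1 = e ≈ 2.718

The sides agree, so this pair does not disprove the claim.

Answer: No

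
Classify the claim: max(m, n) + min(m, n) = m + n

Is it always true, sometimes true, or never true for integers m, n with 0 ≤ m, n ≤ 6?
Always true

The identity holds for every pair in the range. For instance at (m, n) = (0, 2): both sides equal 2.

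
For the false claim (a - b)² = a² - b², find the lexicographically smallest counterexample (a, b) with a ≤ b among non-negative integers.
(a, b) = (0, 1)

At (0, 0): both sides equal 0, so it holds there.

Substituting (0, 1) into the claim:
LHS = (0 - 1)² = 1
RHS = 0² - 1² = -1

Since LHS ≠ RHS, this pair disproves the claim, and no lexicographically smaller pair (a ≤ b, non-negative integers) does.

For instance (2, 7) is also a counterexample (LHS = 25, RHS = -45), but it's lexicographically larger.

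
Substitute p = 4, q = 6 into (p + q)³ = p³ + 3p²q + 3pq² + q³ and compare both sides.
LHS = (4 + 6)³ = 1000
RHS = 4³ + 3·4²·6 + 3·4·6² + 6³ = 1000

LHS = RHS: the two sides agree.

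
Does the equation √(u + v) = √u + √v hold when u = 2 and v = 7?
Substituting u = 2, v = 7:

LHS = √(2 + 7) = 3
RHS = √2 + √7 = √(2) + √(7) ≈ 4.06

LHS ≠ RHS, so the equation does not hold at this point.

Answer: Fails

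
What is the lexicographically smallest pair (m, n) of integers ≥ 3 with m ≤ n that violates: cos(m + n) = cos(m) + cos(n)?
Substituting (3, 3) into the claim:
LHS = cos(3 + 3) = cos(6) ≈ 0.9602
RHS = cos(3) + cos(3) = 2·cos(3) ≈ -1.98

Since LHS ≠ RHS, this pair disproves the claim, and no lexicographically smaller pair (m ≤ n, integers ≥ 3) does.

For instance (7, 10) is also a counterexample (LHS = cos(17) ≈ -0.2752, RHS = cos(10) + cos(7) ≈ -0.08517), but it's lexicographically larger.

Answer: (m, n) = (3, 3)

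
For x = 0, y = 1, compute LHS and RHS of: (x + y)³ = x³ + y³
LHS = (0 + 1)³ = 1
RHS = 0³ + 1³ = 1

LHS = RHS: the two sides agree.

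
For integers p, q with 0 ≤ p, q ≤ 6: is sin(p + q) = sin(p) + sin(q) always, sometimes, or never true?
It holds at (p, q) = (0, 3) (both sides equal sin(3) ≈ 0.1411), but fails at (p, q) = (1, 5) (LHS = sin(6) ≈ -0.2794, RHS = sin(5) + sin(1) ≈ -0.1175).

Answer: Sometimes true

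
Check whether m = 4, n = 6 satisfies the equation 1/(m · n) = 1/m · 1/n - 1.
Substituting m = 4, n = 6:

LHS = 1/(4 · 6) = 1/24
RHS = 1/4 · 1/6 - 1 = -23/24

LHS ≠ RHS, so the equation does not hold at this point.

Answer: Fails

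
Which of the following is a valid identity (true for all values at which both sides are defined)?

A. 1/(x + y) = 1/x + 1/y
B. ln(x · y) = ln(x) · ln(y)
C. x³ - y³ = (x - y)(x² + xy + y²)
A: fails at (1, 2) — LHS = 1/3, RHS = 3/2.
B: fails at (2, 7) — LHS = ln(14) ≈ 2.639, RHS = ln(2)·ln(7) ≈ 1.349.
C: holds — e.g. at (2, 5), both sides equal -117.

Answer: C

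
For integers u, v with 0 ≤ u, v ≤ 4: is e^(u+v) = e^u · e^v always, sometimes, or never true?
Always true

The identity holds for every pair in the range. For instance at (u, v) = (0, 1): both sides equal e ≈ 2.718.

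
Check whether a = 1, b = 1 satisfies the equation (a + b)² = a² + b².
Fails

Substituting a = 1, b = 1:

LHS = (1 + 1)² = 4
RHS = 1² + 1² = 2

LHS ≠ RHS, so the equation does not hold at this point.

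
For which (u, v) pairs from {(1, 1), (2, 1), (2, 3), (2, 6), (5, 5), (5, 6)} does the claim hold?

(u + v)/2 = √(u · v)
Testing each pair:
(1, 1): LHS = 1, RHS = 1 → holds
(2, 1): LHS = 3/2, RHS = √(2) ≈ 1.414 → fails
(2, 3): LHS = 5/2, RHS = √(6) ≈ 2.449 → fails
(2, 6): LHS = 4, RHS = 2·√(3) ≈ 3.464 → fails
(5, 5): LHS = 5, RHS = 5 → holds
(5, 6): LHS = 11/2, RHS = √(30) ≈ 5.477 → fails

2 of 6 pairs satisfy the claim.

Answer: (1, 1), (5, 5)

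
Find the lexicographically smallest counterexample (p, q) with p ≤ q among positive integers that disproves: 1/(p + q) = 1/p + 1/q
Substituting (1, 1) into the claim:
LHS = 1/(1 + 1) = 1/2
RHS = 1/1 + 1/1 = 2

Since LHS ≠ RHS, this pair disproves the claim, and no lexicographically smaller pair (p ≤ q, positive integers) does.

For instance (4, 8) is also a counterexample (LHS = 1/12, RHS = 3/8), but it's lexicographically larger.

Answer: (p, q) = (1, 1)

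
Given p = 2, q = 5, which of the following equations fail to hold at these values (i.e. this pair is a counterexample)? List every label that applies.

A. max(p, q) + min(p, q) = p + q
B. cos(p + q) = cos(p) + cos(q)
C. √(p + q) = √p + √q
Evaluating each claim at the given values:
A. LHS = 7, RHS = 7 → holds here (LHS = RHS)
B. LHS = cos(7) ≈ 0.7539, RHS = cos(2) + cos(5) ≈ -0.1325 → fails here (LHS ≠ RHS)
C. LHS = √(7) ≈ 2.646, RHS = √(2) + √(5) ≈ 3.65 → fails here (LHS ≠ RHS)

Answer: B, C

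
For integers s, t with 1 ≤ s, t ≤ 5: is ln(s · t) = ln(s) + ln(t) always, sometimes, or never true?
Always true

The identity holds for every pair in the range. For instance at (s, t) = (5, 3): both sides equal ln(15) ≈ 2.708.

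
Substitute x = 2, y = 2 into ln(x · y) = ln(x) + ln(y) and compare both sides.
LHS = ln(2 · 2) = ln(4) ≈ 1.386
RHS = ln(2) + ln(2) = 2·ln(2) ≈ 1.386

LHS = RHS: the two sides agree.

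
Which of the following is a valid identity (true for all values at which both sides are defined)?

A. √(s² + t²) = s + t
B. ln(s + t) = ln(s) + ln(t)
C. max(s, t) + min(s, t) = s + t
A: fails at (2, 3) — LHS = √(13) ≈ 3.606, RHS = 5.
B: fails at (2, 5) — LHS = ln(7) ≈ 1.946, RHS = ln(2) + ln(5) ≈ 2.303.
C: holds — e.g. at (4, 4), both sides equal 8.

Answer: C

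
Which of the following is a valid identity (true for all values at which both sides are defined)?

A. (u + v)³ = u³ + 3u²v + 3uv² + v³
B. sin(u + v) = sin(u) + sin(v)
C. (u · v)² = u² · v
A

A: holds — e.g. at (3, 7), both sides equal 1000.
B: fails at (2, 5) — LHS = sin(7) ≈ 0.657, RHS = sin(5) + sin(2) ≈ -0.04963.
C: fails at (1, 5) — LHS = 25, RHS = 5.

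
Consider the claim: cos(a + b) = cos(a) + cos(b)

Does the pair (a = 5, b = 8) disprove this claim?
Yes

Substituting a = 5, b = 8:
LHS = cos(5 + 8) = cos(13) ≈ 0.9074
RHS = cos(5) + cos(8) ≈ 0.1382

Since LHS ≠ RHS, this pair disproves the claim.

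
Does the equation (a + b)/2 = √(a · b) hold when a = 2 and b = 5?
Substituting a = 2, b = 5:

LHS = (2 + 5)/2 = 7/2
RHS = √(2 · 5) = √(10) ≈ 3.162

LHS ≠ RHS, so the equation does not hold at this point.

Answer: Fails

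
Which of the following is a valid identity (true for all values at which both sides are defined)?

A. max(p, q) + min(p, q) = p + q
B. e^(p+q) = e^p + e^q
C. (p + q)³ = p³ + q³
A

A: holds — e.g. at (4, 5), both sides equal 9.
B: fails at (3, 3) — LHS = e^6 ≈ 403.4, RHS = 2·e^3 ≈ 40.17.
C: fails at (1, 2) — LHS = 27, RHS = 9.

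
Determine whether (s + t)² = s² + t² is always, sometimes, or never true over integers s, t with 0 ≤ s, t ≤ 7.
It holds at (s, t) = (0, 5) (both sides equal 25), but fails at (s, t) = (2, 3) (LHS = 25, RHS = 13).

Answer: Sometimes true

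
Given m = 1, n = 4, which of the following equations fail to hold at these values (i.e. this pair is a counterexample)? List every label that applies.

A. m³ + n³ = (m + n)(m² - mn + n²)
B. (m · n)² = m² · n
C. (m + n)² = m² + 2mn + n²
Evaluating each claim at the given values:
A. LHS = 65, RHS = 65 → holds here (LHS = RHS)
B. LHS = 16, RHS = 4 → fails here (LHS ≠ RHS)
C. LHS = 25, RHS = 25 → holds here (LHS = RHS)

Answer: B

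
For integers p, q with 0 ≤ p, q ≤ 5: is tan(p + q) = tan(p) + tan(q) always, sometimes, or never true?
Sometimes true

It holds at (p, q) = (0, 2) (both sides equal tan(2) ≈ -2.185), but fails at (p, q) = (5, 2) (LHS = tan(7) ≈ 0.8714, RHS = tan(5) + tan(2) ≈ -5.566).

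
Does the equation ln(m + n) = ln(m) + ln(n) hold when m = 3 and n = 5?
Substituting m = 3, n = 5:

LHS = ln(3 + 5) = ln(8) ≈ 2.079
RHS = ln(3) + ln(5) ≈ 2.708

LHS ≠ RHS, so the equation does not hold at this point.

Answer: Fails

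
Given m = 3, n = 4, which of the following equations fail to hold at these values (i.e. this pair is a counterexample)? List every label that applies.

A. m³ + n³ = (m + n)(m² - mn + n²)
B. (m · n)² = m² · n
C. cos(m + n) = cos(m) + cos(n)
Evaluating each claim at the given values:
A. LHS = 91, RHS = 91 → holds here (LHS = RHS)
B. LHS = 144, RHS = 36 → fails here (LHS ≠ RHS)
C. LHS = cos(7) ≈ 0.7539, RHS = cos(3) + cos(4) ≈ -1.644 → fails here (LHS ≠ RHS)

Answer: B, C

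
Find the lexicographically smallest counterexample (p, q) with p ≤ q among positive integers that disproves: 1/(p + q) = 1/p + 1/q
(p, q) = (1, 1)

Substituting (1, 1) into the claim:
LHS = 1/(1 + 1) = 1/2
RHS = 1/1 + 1/1 = 2

Since LHS ≠ RHS, this pair disproves the claim, and no lexicographically smaller pair (p ≤ q, positive integers) does.

For instance (1, 4) is also a counterexample (LHS = 1/5, RHS = 5/4), but it's lexicographically larger.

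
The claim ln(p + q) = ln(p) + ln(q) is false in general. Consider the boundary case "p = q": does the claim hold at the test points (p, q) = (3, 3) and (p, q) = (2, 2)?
At (3, 3): LHS = ln(6) ≈ 1.792 ≠ RHS = 2·ln(3) ≈ 2.197
At (2, 2): LHS = ln(4) ≈ 1.386, RHS = 2·ln(2) ≈ 1.386 → equal

Answer: Only at (2, 2)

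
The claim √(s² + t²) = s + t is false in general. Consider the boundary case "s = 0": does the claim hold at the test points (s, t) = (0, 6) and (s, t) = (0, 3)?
At (0, 6): LHS = 6, RHS = 6 → equal
At (0, 3): LHS = 3, RHS = 3 → equal

So the claim does hold at both of these boundary points, even though it is not an identity.

Answer: Yes, holds at both test points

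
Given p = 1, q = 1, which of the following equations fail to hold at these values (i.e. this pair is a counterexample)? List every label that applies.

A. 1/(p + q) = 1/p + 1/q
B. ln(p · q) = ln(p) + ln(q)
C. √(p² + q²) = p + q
A, C

Evaluating each claim at the given values:
A. LHS = 1/2, RHS = 2 → fails here (LHS ≠ RHS)
B. LHS = 0, RHS = 0 → holds here (LHS = RHS)
C. LHS = √(2) ≈ 1.414, RHS = 2 → fails here (LHS ≠ RHS)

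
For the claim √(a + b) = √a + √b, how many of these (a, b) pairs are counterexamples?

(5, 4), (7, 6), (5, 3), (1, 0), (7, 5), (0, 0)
Testing each pair:
(5, 4): LHS = 3, RHS = 2 + √(5) ≈ 4.236 → counterexample
(7, 6): LHS = √(13) ≈ 3.606, RHS = √(6) + √(7) ≈ 5.095 → counterexample
(5, 3): LHS = 2·√(2) ≈ 2.828, RHS = √(3) + √(5) ≈ 3.968 → counterexample
(1, 0): LHS = 1, RHS = 1 → satisfies claim
(7, 5): LHS = 2·√(3) ≈ 3.464, RHS = √(5) + √(7) ≈ 4.882 → counterexample
(0, 0): LHS = 0, RHS = 0 → satisfies claim

That makes 4 counterexamples.

Answer: 4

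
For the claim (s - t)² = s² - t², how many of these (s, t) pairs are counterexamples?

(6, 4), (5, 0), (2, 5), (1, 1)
Testing each pair:
(6, 4): LHS = 4, RHS = 20 → counterexample
(5, 0): LHS = 25, RHS = 25 → satisfies claim
(2, 5): LHS = 9, RHS = -21 → counterexample
(1, 1): LHS = 0, RHS = 0 → satisfies claim

That makes 2 counterexamples.

Answer: 2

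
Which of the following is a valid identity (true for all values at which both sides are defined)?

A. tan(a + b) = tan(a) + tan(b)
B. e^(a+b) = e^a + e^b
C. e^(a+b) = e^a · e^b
C

A: fails at (5, 8) — LHS = tan(13) ≈ 0.463, RHS = tan(8) + tan(5) ≈ -10.18.
B: fails at (2, 7) — LHS = e^9 ≈ 8103, RHS = e^2 + e^7 ≈ 1104.
C: holds — e.g. at (2, 7), both sides equal e^9 ≈ 8103.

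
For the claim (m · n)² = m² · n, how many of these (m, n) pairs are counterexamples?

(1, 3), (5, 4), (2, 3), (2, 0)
Testing each pair:
(1, 3): LHS = 9, RHS = 3 → counterexample
(5, 4): LHS = 400, RHS = 100 → counterexample
(2, 3): LHS = 36, RHS = 12 → counterexample
(2, 0): LHS = 0, RHS = 0 → satisfies claim

That makes 3 counterexamples.

Answer: 3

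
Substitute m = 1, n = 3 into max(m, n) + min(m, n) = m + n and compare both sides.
LHS = max(1, 3) + min(1, 3) = 4
RHS = 1 + 3 = 4

LHS = RHS: the two sides agree.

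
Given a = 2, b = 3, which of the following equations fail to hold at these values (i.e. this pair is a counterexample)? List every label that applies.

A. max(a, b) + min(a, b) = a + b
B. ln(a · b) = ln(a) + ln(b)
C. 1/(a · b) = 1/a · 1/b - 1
C

Evaluating each claim at the given values:
A. LHS = 5, RHS = 5 → holds here (LHS = RHS)
B. LHS = ln(6) ≈ 1.792, RHS = ln(2) + ln(3) ≈ 1.792 → holds here (LHS = RHS)
C. LHS = 1/6, RHS = -5/6 → fails here (LHS ≠ RHS)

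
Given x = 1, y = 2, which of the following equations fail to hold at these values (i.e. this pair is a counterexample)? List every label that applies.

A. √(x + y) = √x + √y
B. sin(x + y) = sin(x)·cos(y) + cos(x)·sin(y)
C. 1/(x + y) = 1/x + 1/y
Evaluating each claim at the given values:
A. LHS = √(3) ≈ 1.732, RHS = 1 + √(2) ≈ 2.414 → fails here (LHS ≠ RHS)
B. LHS = sin(3) ≈ 0.1411, RHS = sin(1)·cos(2) + sin(2)·cos(1) ≈ 0.1411 → holds here (LHS = RHS)
C. LHS = 1/3, RHS = 3/2 → fails here (LHS ≠ RHS)

Answer: A, C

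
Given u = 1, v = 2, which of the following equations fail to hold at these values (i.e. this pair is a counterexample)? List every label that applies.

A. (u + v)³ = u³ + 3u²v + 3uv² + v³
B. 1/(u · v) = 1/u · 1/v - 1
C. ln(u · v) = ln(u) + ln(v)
B

Evaluating each claim at the given values:
A. LHS = 27, RHS = 27 → holds here (LHS = RHS)
B. LHS = 1/2, RHS = -1/2 → fails here (LHS ≠ RHS)
C. LHS = ln(2) ≈ 0.6931, RHS = ln(2) ≈ 0.6931 → holds here (LHS = RHS)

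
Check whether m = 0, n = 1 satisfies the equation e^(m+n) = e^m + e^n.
Fails

Substituting m = 0, n = 1:

LHS = e^(0+1) = e ≈ 2.718
RHS = e^0 + e^1 = 1 + e ≈ 3.718

LHS ≠ RHS, so the equation does not hold at this point.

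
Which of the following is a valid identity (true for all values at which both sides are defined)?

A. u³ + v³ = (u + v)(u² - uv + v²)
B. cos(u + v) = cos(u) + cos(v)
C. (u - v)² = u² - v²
A

A: holds — e.g. at (0, 1), both sides equal 1.
B: fails at (6, 7) — LHS = cos(13) ≈ 0.9074, RHS = cos(7) + cos(6) ≈ 1.714.
C: fails at (2, 5) — LHS = 9, RHS = -21.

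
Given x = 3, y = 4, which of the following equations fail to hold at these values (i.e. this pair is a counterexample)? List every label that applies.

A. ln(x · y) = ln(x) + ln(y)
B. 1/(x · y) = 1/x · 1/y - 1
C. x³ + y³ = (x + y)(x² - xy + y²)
B

Evaluating each claim at the given values:
A. LHS = ln(12) ≈ 2.485, RHS = ln(3) + ln(4) ≈ 2.485 → holds here (LHS = RHS)
B. LHS = 1/12, RHS = -11/12 → fails here (LHS ≠ RHS)
C. LHS = 91, RHS = 91 → holds here (LHS = RHS)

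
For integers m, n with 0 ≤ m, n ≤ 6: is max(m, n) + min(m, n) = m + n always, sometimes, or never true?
Always true

The identity holds for every pair in the range. For instance at (m, n) = (2, 6): both sides equal 8.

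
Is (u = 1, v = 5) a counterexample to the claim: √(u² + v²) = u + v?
Substituting u = 1, v = 5:
LHS = √(1² + 5²) = √(26) ≈ 5.099
RHS = 1 + 5 = 6

Since LHS ≠ RHS, this pair disproves the claim.

Answer: Yes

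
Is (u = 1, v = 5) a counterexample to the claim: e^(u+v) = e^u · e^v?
No

Substituting u = 1, v = 5:
LHS = e^(1+5) = e^6 ≈ 403.4
RHS = e^1 · e^5 = e^6 ≈ 403.4

The sides agree, so this pair does not disprove the claim.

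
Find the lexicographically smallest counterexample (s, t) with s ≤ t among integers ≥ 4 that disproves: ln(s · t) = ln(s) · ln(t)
Substituting (4, 4) into the claim:
LHS = ln(4 · 4) = ln(16) ≈ 2.773
RHS = ln(4) · ln(4) = ln(4)² ≈ 1.922

Since LHS ≠ RHS, this pair disproves the claim, and no lexicographically smaller pair (s ≤ t, integers ≥ 4) does.

For instance (9, 10) is also a counterexample (LHS = ln(90) ≈ 4.5, RHS = ln(9)·ln(10) ≈ 5.059), but it's lexicographically larger.

Answer: (s, t) = (4, 4)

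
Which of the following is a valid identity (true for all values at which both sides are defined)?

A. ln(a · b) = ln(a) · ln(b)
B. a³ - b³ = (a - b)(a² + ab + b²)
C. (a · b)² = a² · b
B

A: fails at (2, 5) — LHS = ln(10) ≈ 2.303, RHS = ln(2)·ln(5) ≈ 1.116.
B: holds — e.g. at (6, 7), both sides equal -127.
C: fails at (2, 2) — LHS = 16, RHS = 8.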